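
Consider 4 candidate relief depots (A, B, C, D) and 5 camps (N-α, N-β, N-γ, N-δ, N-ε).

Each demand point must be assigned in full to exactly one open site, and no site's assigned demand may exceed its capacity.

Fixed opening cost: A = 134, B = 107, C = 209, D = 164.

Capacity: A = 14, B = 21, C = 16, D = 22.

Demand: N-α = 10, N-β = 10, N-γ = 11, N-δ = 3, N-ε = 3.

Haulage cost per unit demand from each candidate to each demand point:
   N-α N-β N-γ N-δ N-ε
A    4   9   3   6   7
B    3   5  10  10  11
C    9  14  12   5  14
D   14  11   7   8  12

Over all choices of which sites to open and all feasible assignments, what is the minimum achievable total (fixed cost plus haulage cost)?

Open {B, D}; cheapest assignment that respects the capacities:
  B (cap 21, load 20): N-α, N-β — cost 10×3 + 10×5 = 80
  D (cap 22, load 17): N-γ, N-δ, N-ε — cost 11×7 + 3×8 + 3×12 = 137
  Shipping 217, fixed 271 → total 488.
  Any other capacity-feasible assignment to {B, D} ships for at least 217.
Compare {A, B, D}: its best feasible assignment gives total 563.
Compare {A, B, C}: its best feasible assignment gives total 599.
Every other set of open sites that can feasibly serve all demand totals ≥ 563 even under its best assignment. Minimum: 488.

488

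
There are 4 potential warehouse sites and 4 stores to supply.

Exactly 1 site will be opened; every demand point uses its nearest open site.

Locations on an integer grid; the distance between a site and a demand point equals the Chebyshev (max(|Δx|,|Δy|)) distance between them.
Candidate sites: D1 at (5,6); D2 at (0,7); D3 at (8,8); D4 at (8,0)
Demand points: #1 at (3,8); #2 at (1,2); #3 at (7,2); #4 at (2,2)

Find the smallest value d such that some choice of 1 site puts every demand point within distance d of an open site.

4

Open {D1}.
  Farthest demand point is #2 at distance 4 (to D1); all others are ≤ 4.
With {D2} the worst case is 7.
With {D3} the worst case is 7.
No size-1 selection achieves below 4.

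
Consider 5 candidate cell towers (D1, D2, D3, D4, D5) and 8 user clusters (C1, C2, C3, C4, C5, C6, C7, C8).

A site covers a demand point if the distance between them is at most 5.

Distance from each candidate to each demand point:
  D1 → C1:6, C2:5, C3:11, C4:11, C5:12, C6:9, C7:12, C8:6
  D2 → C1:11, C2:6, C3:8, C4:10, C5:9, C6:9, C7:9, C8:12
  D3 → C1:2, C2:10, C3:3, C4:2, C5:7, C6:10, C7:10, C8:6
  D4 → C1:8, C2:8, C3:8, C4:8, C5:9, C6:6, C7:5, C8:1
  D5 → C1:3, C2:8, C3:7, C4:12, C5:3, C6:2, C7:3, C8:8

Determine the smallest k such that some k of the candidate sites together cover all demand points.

4

Coverage sets (demand points within 5 of each site):
  D1: {C2}
  D2: {}
  D3: {C1, C3, C4}
  D4: {C7, C8}
  D5: {C1, C5, C6, C7}
No 3 sites suffice: every size-3 union leaves at least one demand point uncovered.
But {D1, D3, D4, D5} covers everything, so the minimum is 4.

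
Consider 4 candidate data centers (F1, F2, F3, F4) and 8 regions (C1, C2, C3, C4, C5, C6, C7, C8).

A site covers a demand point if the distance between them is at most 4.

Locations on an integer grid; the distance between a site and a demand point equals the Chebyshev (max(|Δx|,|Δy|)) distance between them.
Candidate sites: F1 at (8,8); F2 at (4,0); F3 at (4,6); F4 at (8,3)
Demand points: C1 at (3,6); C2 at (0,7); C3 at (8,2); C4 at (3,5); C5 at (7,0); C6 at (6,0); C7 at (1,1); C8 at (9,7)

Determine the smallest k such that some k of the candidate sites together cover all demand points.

Coverage sets (demand points within 4 of each site):
  F1: {C8}
  F2: {C3, C5, C6, C7}
  F3: {C1, C2, C3, C4}
  F4: {C3, C5, C6, C8}
No 2 sites suffice: every size-2 union leaves at least one demand point uncovered.
But {F1, F2, F3} covers everything, so the minimum is 3.

3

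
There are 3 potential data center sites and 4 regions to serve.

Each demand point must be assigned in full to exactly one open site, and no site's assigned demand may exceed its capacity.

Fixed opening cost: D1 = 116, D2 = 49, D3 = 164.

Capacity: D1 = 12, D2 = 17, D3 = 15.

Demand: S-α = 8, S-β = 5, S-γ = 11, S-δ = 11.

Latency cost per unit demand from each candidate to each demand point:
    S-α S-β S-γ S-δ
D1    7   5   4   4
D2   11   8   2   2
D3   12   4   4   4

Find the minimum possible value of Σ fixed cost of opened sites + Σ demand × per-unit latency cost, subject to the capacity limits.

Open {D1, D2, D3}; cheapest assignment that respects the capacities:
  D1 (cap 12, load 8): S-α — cost 8×7 = 56
  D2 (cap 17, load 16): S-β, S-γ — cost 5×8 + 11×2 = 62
  D3 (cap 15, load 11): S-δ — cost 11×4 = 44
  Shipping 162, fixed 329 → total 491.
  Any other capacity-feasible assignment to {D1, D2, D3} ships for at least 162.
Total demand is 35 and no other set of sites has combined capacity ≥ 35, so {D1, D2, D3} is the only feasible choice of open sites. Minimum: 491.

491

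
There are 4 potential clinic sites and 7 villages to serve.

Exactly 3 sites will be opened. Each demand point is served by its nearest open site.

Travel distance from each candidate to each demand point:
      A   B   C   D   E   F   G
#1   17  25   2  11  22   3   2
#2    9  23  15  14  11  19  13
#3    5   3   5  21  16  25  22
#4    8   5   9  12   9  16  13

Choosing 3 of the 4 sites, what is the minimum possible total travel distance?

Open {#1, #3, #4}.
  A→#3 5, B→#3 3, C→#1 2, D→#1 11, E→#4 9, F→#1 3, G→#1 2  ⇒ total 35.
Compare {#1, #2, #3}: total 37.
Compare {#1, #2, #4}: total 40.
No size-3 selection does better; minimum is 35.

35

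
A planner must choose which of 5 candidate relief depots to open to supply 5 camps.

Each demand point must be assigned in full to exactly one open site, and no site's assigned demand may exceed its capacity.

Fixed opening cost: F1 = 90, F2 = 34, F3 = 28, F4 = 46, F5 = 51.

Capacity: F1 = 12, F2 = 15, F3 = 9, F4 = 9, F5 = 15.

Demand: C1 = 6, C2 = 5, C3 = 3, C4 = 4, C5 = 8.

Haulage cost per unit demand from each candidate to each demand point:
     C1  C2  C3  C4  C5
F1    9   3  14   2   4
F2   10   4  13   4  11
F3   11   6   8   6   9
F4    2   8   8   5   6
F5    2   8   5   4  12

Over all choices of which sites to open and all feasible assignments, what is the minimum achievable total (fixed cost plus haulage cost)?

Open {F2, F5}; cheapest assignment that respects the capacities:
  F2 (cap 15, load 13): C2, C5 — cost 5×4 + 8×11 = 108
  F5 (cap 15, load 13): C1, C3, C4 — cost 6×2 + 3×5 + 4×4 = 43
  Shipping 151, fixed 85 → total 236.
  Any other capacity-feasible assignment to {F2, F5} ships for at least 151.
Compare {F2, F4, F5}: its best feasible assignment gives total 242.
Compare {F3, F4, F5}: its best feasible assignment gives total 246.
Every other set of open sites that can feasibly serve all demand totals ≥ 242 even under its best assignment. Minimum: 236.

236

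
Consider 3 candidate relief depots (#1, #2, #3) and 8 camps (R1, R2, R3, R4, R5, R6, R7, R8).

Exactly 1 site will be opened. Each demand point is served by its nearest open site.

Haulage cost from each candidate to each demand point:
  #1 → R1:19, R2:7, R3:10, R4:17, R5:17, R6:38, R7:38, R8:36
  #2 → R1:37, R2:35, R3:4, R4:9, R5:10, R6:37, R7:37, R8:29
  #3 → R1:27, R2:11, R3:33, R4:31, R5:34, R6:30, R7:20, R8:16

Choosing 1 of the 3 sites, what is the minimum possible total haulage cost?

Open {#1}.
  R1→#1 19, R2→#1 7, R3→#1 10, R4→#1 17, R5→#1 17, R6→#1 38, R7→#1 38, R8→#1 36  ⇒ total 182.
Compare {#2}: total 198.
Compare {#3}: total 202.

182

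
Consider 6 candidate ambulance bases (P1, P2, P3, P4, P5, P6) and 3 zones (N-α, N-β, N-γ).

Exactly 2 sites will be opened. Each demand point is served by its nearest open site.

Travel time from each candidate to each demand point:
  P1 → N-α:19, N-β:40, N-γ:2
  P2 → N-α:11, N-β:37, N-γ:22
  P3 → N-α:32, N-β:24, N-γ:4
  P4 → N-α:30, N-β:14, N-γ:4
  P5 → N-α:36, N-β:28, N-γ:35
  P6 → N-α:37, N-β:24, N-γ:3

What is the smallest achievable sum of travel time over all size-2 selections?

29

Open {P2, P4}.
  N-α→P2 11, N-β→P4 14, N-γ→P4 4  ⇒ total 29.
Compare {P1, P4}: total 35.
Compare {P2, P6}: total 38.
No size-2 selection does better; minimum is 29.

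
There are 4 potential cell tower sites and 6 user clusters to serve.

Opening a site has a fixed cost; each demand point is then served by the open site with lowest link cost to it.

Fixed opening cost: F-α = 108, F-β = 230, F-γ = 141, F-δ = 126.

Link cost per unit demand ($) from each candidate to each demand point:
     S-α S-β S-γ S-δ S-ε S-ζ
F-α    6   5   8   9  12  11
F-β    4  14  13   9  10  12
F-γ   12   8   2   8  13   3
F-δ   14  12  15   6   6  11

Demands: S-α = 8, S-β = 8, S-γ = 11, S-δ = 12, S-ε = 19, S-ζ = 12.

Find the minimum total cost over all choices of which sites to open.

Open {F-γ, F-δ}: assign each demand point to its cheapest open site.
  S-α→F-γ 8×12=96, S-β→F-γ 8×8=64, S-γ→F-γ 11×2=22, S-δ→F-δ 12×6=72, S-ε→F-δ 19×6=114, S-ζ→F-γ 12×3=36
  link cost 404, fixed 267 → total 671.
Compare {F-γ}: link cost 561 + fixed 141 = 702.
Compare {F-α, F-γ, F-δ}: link cost 332 + fixed 375 = 707.
Compare {F-α, F-γ}: link cost 470 + fixed 249 = 719.
All other subsets cost ≥ 702. Minimum total cost: 671.

671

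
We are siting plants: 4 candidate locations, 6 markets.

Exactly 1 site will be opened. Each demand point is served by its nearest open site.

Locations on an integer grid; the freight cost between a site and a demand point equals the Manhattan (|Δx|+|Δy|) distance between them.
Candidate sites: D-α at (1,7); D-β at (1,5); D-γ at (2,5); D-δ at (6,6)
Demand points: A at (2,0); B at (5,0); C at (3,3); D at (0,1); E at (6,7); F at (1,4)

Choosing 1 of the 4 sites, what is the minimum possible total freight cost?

30

Open {D-γ}.
  A→D-γ 5, B→D-γ 8, C→D-γ 3, D→D-γ 6, E→D-γ 6, F→D-γ 2  ⇒ total 30.
Compare {D-β}: total 32.
Compare {D-α}: total 40.
No size-1 selection does better; minimum is 30.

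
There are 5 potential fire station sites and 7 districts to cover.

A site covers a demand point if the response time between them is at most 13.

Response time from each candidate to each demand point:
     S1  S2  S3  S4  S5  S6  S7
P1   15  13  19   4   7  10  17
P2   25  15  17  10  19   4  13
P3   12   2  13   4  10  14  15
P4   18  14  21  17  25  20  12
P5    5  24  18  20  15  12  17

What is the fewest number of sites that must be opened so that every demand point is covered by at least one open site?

2

Coverage sets (demand points within 13 of each site):
  P1: {S2, S4, S5, S6}
  P2: {S4, S6, S7}
  P3: {S1, S2, S3, S4, S5}
  P4: {S7}
  P5: {S1, S6}
No single site covers all 7 demand points.
But {P2, P3} covers everything, so the minimum is 2.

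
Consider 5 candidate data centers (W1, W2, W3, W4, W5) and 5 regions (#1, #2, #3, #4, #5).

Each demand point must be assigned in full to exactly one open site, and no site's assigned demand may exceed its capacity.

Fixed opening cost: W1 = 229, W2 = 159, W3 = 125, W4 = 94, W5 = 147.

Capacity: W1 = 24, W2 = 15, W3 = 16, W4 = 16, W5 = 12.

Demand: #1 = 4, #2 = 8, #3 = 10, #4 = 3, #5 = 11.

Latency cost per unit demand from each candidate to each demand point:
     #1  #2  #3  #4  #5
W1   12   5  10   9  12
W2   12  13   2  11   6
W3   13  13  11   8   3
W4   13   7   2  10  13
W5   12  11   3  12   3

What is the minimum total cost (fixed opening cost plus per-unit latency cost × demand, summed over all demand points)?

559

Open {W2, W3, W4}; cheapest assignment that respects the capacities:
  W2 (cap 15, load 14): #1, #3 — cost 4×12 + 10×2 = 68
  W3 (cap 16, load 14): #4, #5 — cost 3×8 + 11×3 = 57
  W4 (cap 16, load 8): #2 — cost 8×7 = 56
  Shipping 181, fixed 378 → total 559.
  Any other capacity-feasible assignment to {W2, W3, W4} ships for at least 181.
Compare {W3, W4, W5}: its best feasible assignment gives total 561.
Compare {W2, W4, W5}: its best feasible assignment gives total 587.
Every other set of open sites that can feasibly serve all demand totals ≥ 561 even under its best assignment. Minimum: 559.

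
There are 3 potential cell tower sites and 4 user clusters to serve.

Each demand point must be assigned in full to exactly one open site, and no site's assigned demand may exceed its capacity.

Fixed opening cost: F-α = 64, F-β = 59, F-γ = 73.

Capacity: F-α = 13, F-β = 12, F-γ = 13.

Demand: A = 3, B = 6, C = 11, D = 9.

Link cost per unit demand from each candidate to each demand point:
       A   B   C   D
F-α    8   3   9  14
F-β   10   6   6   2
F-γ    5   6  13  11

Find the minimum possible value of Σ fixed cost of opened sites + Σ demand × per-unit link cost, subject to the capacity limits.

364

Open {F-α, F-β, F-γ}; cheapest assignment that respects the capacities:
  F-α (cap 13, load 11): C — cost 11×9 = 99
  F-β (cap 12, load 9): D — cost 9×2 = 18
  F-γ (cap 13, load 9): A, B — cost 3×5 + 6×6 = 51
  Shipping 168, fixed 196 → total 364.
  Any other capacity-feasible assignment to {F-α, F-β, F-γ} ships for at least 168.
Total demand is 29 and no other set of sites has combined capacity ≥ 29, so {F-α, F-β, F-γ} is the only feasible choice of open sites. Minimum: 364.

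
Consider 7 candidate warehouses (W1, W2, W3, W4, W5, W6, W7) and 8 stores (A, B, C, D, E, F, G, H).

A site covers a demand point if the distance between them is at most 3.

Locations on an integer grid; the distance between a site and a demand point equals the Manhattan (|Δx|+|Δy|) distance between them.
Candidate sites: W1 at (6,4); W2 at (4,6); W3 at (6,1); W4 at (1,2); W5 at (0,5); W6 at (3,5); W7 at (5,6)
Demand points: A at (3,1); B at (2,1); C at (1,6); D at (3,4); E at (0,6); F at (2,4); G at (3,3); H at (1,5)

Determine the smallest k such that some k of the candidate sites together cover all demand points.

3

Coverage sets (demand points within 3 of each site):
  W1: {D}
  W2: {C, D}
  W3: {A}
  W4: {A, B, F, G, H}
  W5: {C, E, F, H}
  W6: {C, D, F, G, H}
  W7: {}
No 2 sites suffice: every size-2 union leaves at least one demand point uncovered.
But {W1, W4, W5} covers everything, so the minimum is 3.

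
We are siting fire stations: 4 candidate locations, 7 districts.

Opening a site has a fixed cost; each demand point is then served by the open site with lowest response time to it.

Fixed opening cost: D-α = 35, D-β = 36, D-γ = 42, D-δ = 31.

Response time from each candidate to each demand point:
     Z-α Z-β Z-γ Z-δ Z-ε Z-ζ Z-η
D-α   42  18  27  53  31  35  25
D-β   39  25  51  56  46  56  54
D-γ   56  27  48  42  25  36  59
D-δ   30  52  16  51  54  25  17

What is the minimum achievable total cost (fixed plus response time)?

Open {D-α, D-δ}: assign each demand point to its cheapest open site.
  Z-α→D-δ 30, Z-β→D-α 18, Z-γ→D-δ 16, Z-δ→D-δ 51, Z-ε→D-α 31, Z-ζ→D-δ 25, Z-η→D-δ 17
  response time 188, fixed 66 → total 254.
Compare {D-γ, D-δ}: response time 182 + fixed 73 = 255.
Compare {D-α}: response time 231 + fixed 35 = 266.
Compare {D-δ}: response time 245 + fixed 31 = 276.
All other subsets cost ≥ 255. Minimum total cost: 254.

254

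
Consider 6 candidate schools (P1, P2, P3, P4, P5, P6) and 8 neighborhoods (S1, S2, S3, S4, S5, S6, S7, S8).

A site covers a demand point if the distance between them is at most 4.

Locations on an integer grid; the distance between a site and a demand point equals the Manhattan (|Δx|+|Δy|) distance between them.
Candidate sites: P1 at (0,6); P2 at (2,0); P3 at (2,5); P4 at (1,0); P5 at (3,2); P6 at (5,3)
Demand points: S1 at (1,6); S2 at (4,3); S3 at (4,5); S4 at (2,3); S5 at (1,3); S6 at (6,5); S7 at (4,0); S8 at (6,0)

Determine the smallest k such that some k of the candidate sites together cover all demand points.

Coverage sets (demand points within 4 of each site):
  P1: {S1, S5}
  P2: {S4, S5, S7, S8}
  P3: {S1, S2, S3, S4, S5, S6}
  P4: {S4, S5, S7}
  P5: {S2, S3, S4, S5, S7}
  P6: {S2, S3, S4, S5, S6, S7, S8}
No single site covers all 8 demand points.
But {P1, P6} covers everything, so the minimum is 2.

2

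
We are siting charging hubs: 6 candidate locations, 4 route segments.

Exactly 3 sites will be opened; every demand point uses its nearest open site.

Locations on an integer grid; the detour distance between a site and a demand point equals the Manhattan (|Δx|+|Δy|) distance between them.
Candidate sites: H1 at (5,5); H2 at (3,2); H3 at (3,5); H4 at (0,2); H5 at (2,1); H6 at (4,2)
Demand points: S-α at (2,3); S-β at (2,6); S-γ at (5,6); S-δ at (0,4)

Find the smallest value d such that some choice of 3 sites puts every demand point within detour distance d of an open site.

3

Open {H1, H3, H4}.
  Farthest demand point is S-α at detour distance 3 (to H3); all others are ≤ 3.
With {H2, H3, H4} the worst case is 3.
With {H3, H4, H5} the worst case is 3.
No size-3 selection achieves below 3.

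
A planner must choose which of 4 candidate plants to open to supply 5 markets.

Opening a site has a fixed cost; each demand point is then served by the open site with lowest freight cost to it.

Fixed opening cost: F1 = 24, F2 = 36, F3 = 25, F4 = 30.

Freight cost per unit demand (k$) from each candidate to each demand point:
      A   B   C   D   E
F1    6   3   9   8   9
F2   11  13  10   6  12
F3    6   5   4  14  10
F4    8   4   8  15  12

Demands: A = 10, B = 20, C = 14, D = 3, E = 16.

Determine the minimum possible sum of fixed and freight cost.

393

Open {F1, F3}: assign each demand point to its cheapest open site.
  A→F1 10×6=60, B→F1 20×3=60, C→F3 14×4=56, D→F1 3×8=24, E→F1 16×9=144
  freight cost 344, fixed 49 → total 393.
Compare {F1, F2, F3}: freight cost 338 + fixed 85 = 423.
Compare {F1, F3, F4}: freight cost 344 + fixed 79 = 423.
Compare {F1}: freight cost 414 + fixed 24 = 438.
All other subsets cost ≥ 423. Minimum total cost: 393.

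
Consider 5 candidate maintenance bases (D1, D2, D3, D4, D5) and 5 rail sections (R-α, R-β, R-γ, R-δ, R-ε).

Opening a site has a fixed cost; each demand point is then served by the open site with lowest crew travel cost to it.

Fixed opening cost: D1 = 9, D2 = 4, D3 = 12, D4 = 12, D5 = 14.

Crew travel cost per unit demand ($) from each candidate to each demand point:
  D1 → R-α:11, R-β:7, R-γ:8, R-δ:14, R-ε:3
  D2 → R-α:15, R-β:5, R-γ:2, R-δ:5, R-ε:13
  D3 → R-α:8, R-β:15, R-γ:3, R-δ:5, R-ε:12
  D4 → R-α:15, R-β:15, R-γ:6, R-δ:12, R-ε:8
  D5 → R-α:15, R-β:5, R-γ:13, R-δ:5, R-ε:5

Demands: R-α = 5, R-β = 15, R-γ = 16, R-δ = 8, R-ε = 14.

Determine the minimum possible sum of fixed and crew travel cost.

254

Open {D1, D2, D3}: assign each demand point to its cheapest open site.
  R-α→D3 5×8=40, R-β→D2 15×5=75, R-γ→D2 16×2=32, R-δ→D2 8×5=40, R-ε→D1 14×3=42
  crew travel cost 229, fixed 25 → total 254.
Compare {D1, D2}: crew travel cost 244 + fixed 13 = 257.
Compare {D1, D2, D3, D4}: crew travel cost 229 + fixed 37 = 266.
Compare {D1, D2, D3, D5}: crew travel cost 229 + fixed 39 = 268.
All other subsets cost ≥ 257. Minimum total cost: 254.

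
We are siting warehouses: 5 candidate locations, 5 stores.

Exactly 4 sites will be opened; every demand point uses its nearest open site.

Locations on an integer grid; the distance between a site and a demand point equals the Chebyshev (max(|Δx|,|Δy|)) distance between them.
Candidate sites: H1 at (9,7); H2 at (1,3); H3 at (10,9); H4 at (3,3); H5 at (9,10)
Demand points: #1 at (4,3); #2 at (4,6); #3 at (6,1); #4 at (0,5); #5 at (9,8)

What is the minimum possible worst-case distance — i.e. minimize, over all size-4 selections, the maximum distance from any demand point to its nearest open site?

Open {H1, H2, H3, H4}.
  Farthest demand point is #2 at distance 3 (to H2); all others are ≤ 3.
With {H1, H2, H4, H5} the worst case is 3.
With {H1, H3, H4, H5} the worst case is 3.
No size-4 selection achieves below 3.

3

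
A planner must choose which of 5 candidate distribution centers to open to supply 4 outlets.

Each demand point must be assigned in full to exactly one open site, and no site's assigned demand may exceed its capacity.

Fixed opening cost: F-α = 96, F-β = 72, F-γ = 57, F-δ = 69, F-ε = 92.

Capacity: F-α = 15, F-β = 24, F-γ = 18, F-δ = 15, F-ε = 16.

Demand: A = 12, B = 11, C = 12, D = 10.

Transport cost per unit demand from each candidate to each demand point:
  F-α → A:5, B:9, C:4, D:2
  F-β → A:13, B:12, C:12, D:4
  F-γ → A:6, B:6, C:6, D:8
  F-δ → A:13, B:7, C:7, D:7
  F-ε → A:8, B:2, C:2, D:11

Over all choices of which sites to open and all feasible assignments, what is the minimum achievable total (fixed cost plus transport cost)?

Open {F-β, F-γ, F-ε}; cheapest assignment that respects the capacities:
  F-β (cap 24, load 21): B, D — cost 11×12 + 10×4 = 172
  F-γ (cap 18, load 12): A — cost 12×6 = 72
  F-ε (cap 16, load 12): C — cost 12×2 = 24
  Shipping 268, fixed 221 → total 489.
  Any other capacity-feasible assignment to {F-β, F-γ, F-ε} ships for at least 268.
Compare {F-α, F-β, F-γ, F-ε}: its best feasible assignment gives total 499.
Compare {F-β, F-γ, F-δ, F-ε}: its best feasible assignment gives total 503.
Every other set of open sites that can feasibly serve all demand totals ≥ 499 even under its best assignment. Minimum: 489.

489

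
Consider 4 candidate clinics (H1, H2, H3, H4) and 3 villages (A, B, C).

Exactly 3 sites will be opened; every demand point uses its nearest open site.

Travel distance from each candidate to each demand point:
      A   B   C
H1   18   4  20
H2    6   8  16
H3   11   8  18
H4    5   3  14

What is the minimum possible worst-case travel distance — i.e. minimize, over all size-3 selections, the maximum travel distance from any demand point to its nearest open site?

14

Open {H1, H2, H4}.
  Farthest demand point is C at travel distance 14 (to H4); all others are ≤ 14.
With {H1, H3, H4} the worst case is 14.
With {H2, H3, H4} the worst case is 14.
No size-3 selection achieves below 14.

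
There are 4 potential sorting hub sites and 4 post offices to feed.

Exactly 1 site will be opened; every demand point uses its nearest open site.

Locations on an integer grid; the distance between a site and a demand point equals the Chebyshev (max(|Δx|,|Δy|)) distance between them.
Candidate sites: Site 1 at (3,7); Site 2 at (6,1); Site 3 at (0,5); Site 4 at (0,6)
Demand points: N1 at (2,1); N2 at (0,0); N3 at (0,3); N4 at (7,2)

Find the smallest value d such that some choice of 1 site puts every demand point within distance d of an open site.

Open {Site 2}.
  Farthest demand point is N2 at distance 6 (to Site 2); all others are ≤ 6.
With {Site 1} the worst case is 7.
With {Site 3} the worst case is 7.
No size-1 selection achieves below 6.

6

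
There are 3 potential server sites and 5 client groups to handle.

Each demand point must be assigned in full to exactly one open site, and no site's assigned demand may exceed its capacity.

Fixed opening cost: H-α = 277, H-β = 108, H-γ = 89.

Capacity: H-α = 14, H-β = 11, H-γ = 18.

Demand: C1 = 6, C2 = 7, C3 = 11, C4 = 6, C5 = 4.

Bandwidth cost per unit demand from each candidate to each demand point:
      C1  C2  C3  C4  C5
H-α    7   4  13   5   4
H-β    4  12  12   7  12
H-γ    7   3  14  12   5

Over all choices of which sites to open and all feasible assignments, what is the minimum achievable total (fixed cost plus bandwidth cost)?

715

Open {H-α, H-β, H-γ}; cheapest assignment that respects the capacities:
  H-α (cap 14, load 10): C4, C5 — cost 6×5 + 4×4 = 46
  H-β (cap 11, load 11): C3 — cost 11×12 = 132
  H-γ (cap 18, load 13): C1, C2 — cost 6×7 + 7×3 = 63
  Shipping 241, fixed 474 → total 715.
  Any other capacity-feasible assignment to {H-α, H-β, H-γ} ships for at least 241.
Total demand is 34 and no other set of sites has combined capacity ≥ 34, so {H-α, H-β, H-γ} is the only feasible choice of open sites. Minimum: 715.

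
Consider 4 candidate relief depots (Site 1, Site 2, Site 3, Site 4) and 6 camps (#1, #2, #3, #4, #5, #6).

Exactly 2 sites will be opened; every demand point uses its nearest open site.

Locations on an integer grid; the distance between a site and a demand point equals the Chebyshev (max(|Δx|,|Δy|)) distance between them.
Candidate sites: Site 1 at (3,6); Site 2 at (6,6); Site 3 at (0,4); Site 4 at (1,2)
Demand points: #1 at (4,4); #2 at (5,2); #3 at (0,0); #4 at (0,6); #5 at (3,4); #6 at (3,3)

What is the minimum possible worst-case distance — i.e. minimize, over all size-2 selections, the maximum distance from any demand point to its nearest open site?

4

Open {Site 1, Site 3}.
  Farthest demand point is #2 at distance 4 (to Site 1); all others are ≤ 4.
With {Site 1, Site 4} the worst case is 4.
With {Site 2, Site 3} the worst case is 4.
No size-2 selection achieves below 4.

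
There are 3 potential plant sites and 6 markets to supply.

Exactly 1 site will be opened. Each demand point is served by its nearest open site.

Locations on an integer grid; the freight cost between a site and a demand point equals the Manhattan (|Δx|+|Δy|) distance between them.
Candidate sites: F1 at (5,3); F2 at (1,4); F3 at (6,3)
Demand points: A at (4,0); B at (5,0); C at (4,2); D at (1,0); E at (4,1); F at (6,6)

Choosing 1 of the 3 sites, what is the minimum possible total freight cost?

23

Open {F1}.
  A→F1 4, B→F1 3, C→F1 2, D→F1 7, E→F1 3, F→F1 4  ⇒ total 23.
Compare {F3}: total 27.
Compare {F2}: total 37.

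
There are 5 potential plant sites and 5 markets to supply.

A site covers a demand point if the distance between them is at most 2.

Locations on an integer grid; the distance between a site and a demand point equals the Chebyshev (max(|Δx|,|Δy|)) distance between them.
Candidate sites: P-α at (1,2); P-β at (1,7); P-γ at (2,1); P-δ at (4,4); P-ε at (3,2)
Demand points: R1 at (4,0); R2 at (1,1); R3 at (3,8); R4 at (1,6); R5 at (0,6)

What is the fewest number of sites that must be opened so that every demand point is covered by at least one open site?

2

Coverage sets (demand points within 2 of each site):
  P-α: {R2}
  P-β: {R3, R4, R5}
  P-γ: {R1, R2}
  P-δ: {}
  P-ε: {R1, R2}
No single site covers all 5 demand points.
But {P-β, P-γ} covers everything, so the minimum is 2.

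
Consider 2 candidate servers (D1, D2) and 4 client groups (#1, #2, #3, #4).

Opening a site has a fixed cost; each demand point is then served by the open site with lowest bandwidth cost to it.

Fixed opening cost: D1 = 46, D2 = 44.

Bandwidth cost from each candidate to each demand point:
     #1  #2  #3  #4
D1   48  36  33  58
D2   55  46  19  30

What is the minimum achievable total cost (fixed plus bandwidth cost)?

194

Open {D2}: assign each demand point to its cheapest open site.
  #1→D2 55, #2→D2 46, #3→D2 19, #4→D2 30
  bandwidth cost 150, fixed 44 → total 194.
Compare {D1}: bandwidth cost 175 + fixed 46 = 221.
Compare {D1, D2}: bandwidth cost 133 + fixed 90 = 223.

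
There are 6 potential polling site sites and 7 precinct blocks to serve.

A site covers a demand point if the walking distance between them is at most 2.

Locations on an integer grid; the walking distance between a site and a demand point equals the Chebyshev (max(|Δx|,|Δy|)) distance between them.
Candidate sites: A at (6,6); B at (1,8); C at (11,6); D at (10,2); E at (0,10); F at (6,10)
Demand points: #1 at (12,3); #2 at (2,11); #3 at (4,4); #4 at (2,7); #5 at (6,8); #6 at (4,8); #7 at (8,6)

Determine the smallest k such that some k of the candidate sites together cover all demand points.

4

Coverage sets (demand points within 2 of each site):
  A: {#3, #5, #6, #7}
  B: {#4}
  C: {}
  D: {#1}
  E: {#2}
  F: {#5, #6}
No 3 sites suffice: every size-3 union leaves at least one demand point uncovered.
But {A, B, D, E} covers everything, so the minimum is 4.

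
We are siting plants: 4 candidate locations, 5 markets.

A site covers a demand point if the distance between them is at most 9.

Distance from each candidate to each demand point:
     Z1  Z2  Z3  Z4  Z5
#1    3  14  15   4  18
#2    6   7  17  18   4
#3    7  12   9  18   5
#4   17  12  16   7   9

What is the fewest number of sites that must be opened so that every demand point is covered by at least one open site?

Coverage sets (demand points within 9 of each site):
  #1: {Z1, Z4}
  #2: {Z1, Z2, Z5}
  #3: {Z1, Z3, Z5}
  #4: {Z4, Z5}
No 2 sites suffice: every size-2 union leaves at least one demand point uncovered.
But {#1, #2, #3} covers everything, so the minimum is 3.

3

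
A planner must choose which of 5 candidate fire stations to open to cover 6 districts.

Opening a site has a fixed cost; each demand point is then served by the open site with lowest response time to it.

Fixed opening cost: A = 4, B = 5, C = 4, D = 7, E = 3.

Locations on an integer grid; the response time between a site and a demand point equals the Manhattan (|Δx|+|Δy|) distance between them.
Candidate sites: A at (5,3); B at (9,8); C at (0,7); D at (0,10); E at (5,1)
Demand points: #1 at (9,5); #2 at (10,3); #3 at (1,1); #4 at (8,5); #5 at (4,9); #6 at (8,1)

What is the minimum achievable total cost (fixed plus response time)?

Open {B, E}: assign each demand point to its cheapest open site.
  #1→B 3, #2→B 6, #3→E 4, #4→B 4, #5→B 6, #6→E 3
  response time 26, fixed 8 → total 34.
Compare {A, E}: response time 30 + fixed 7 = 37.
Compare {A, B, E}: response time 25 + fixed 12 = 37.
Compare {A}: response time 34 + fixed 4 = 38.
All other subsets cost ≥ 37. Minimum total cost: 34.

34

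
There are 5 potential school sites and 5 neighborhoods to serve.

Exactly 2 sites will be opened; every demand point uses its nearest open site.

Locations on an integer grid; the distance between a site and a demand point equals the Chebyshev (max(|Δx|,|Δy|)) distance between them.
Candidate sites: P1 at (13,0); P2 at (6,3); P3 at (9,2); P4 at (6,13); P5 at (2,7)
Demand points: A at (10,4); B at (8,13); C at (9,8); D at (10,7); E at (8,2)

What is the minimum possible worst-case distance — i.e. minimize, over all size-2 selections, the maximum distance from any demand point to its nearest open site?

5

Open {P2, P4}.
  Farthest demand point is C at distance 5 (to P2); all others are ≤ 5.
With {P3, P4} the worst case is 5.
With {P1, P4} the worst case is 6.
No size-2 selection achieves below 5.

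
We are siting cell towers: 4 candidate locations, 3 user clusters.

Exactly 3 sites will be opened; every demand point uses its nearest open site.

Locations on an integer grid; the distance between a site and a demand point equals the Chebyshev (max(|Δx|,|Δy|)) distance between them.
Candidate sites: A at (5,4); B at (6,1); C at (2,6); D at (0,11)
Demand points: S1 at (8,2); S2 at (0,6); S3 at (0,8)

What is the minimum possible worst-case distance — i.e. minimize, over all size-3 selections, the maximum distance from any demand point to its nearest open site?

Open {A, B, C}.
  Farthest demand point is S1 at distance 2 (to B); all others are ≤ 2.
With {B, C, D} the worst case is 2.
With {A, C, D} the worst case is 3.
No size-3 selection achieves below 2.

2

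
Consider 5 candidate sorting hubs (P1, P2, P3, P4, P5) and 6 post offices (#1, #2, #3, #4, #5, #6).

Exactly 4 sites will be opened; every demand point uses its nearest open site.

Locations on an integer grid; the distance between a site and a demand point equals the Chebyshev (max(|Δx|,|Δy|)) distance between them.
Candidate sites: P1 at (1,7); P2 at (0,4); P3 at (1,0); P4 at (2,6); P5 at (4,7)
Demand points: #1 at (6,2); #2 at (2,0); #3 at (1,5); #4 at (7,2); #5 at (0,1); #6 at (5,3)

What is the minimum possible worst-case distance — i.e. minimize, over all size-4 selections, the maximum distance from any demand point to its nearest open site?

Open {P1, P2, P3, P4}.
  Farthest demand point is #4 at distance 5 (to P4); all others are ≤ 5.
With {P1, P2, P3, P5} the worst case is 5.
With {P1, P2, P4, P5} the worst case is 5.
No size-4 selection achieves below 5.

5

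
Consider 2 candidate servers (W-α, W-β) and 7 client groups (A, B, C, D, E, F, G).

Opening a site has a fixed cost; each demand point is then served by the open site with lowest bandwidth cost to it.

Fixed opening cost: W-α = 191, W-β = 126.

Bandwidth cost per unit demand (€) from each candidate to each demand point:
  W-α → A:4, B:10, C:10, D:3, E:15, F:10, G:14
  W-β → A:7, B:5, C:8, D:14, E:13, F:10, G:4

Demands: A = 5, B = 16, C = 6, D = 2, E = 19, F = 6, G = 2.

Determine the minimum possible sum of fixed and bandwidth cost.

632

Open {W-β}: assign each demand point to its cheapest open site.
  A→W-β 5×7=35, B→W-β 16×5=80, C→W-β 6×8=48, D→W-β 2×14=28, E→W-β 19×13=247, F→W-β 6×10=60, G→W-β 2×4=8
  bandwidth cost 506, fixed 126 → total 632.
Compare {W-α, W-β}: bandwidth cost 469 + fixed 317 = 786.
Compare {W-α}: bandwidth cost 619 + fixed 191 = 810.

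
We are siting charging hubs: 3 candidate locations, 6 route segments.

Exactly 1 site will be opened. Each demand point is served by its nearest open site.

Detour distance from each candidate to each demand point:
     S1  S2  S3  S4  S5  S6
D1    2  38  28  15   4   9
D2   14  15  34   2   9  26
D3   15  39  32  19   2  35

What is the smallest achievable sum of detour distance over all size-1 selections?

Open {D1}.
  S1→D1 2, S2→D1 38, S3→D1 28, S4→D1 15, S5→D1 4, S6→D1 9  ⇒ total 96.
Compare {D2}: total 100.
Compare {D3}: total 142.

96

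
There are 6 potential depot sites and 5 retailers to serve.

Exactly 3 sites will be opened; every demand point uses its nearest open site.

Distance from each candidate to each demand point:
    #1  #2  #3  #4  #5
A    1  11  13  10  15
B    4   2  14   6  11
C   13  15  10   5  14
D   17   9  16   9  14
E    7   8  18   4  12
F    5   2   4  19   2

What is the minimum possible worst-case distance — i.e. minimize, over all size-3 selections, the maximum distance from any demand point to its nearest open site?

Open {A, E, F}.
  Farthest demand point is #3 at distance 4 (to F); all others are ≤ 4.
With {B, E, F} the worst case is 4.
With {A, C, F} the worst case is 5.
No size-3 selection achieves below 4.

4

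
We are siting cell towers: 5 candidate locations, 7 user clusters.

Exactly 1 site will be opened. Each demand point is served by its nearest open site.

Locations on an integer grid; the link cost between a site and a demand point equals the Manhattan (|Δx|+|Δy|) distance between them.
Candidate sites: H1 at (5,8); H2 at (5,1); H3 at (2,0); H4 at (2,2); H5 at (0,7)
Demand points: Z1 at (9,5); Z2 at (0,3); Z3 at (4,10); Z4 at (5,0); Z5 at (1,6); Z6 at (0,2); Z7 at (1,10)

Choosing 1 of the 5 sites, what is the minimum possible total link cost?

Open {H4}.
  Z1→H4 10, Z2→H4 3, Z3→H4 10, Z4→H4 5, Z5→H4 5, Z6→H4 2, Z7→H4 9  ⇒ total 44.
Compare {H5}: total 45.
Compare {H1}: total 51.
No size-1 selection does better; minimum is 44.

44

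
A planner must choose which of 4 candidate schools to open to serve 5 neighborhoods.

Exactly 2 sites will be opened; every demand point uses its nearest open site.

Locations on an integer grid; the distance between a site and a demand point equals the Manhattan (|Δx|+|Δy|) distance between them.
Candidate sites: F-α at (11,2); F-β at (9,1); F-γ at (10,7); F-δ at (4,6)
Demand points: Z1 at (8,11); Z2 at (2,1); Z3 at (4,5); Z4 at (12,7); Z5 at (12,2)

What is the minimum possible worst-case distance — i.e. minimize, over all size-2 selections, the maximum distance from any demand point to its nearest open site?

Open {F-γ, F-δ}.
  Farthest demand point is Z2 at distance 7 (to F-δ); all others are ≤ 7.
With {F-β, F-γ} the worst case is 8.
With {F-α, F-δ} the worst case is 9.
No size-2 selection achieves below 7.

7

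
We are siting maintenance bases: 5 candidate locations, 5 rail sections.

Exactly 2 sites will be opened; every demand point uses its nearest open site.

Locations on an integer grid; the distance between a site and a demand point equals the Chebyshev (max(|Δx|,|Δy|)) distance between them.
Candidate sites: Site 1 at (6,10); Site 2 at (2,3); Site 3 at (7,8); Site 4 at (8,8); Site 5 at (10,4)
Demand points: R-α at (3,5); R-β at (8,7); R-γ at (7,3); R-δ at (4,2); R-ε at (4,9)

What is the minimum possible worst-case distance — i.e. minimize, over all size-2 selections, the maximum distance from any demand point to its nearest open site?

Open {Site 1, Site 2}.
  Farthest demand point is R-γ at distance 5 (to Site 2); all others are ≤ 5.
With {Site 2, Site 3} the worst case is 5.
With {Site 2, Site 4} the worst case is 5.
No size-2 selection achieves below 5.

5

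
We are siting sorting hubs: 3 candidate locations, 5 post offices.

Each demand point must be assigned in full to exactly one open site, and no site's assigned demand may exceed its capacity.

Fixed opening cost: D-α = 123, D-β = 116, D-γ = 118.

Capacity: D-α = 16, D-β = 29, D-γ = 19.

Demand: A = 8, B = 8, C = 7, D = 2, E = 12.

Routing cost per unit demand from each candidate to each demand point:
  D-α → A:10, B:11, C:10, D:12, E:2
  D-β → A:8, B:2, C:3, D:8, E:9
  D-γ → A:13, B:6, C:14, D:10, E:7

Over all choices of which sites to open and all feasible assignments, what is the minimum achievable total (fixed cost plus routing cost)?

Open {D-α, D-β}; cheapest assignment that respects the capacities:
  D-α (cap 16, load 12): E — cost 12×2 = 24
  D-β (cap 29, load 25): A, B, C, D — cost 8×8 + 8×2 + 7×3 + 2×8 = 117
  Shipping 141, fixed 239 → total 380.
  Any other capacity-feasible assignment to {D-α, D-β} ships for at least 141.
Compare {D-β, D-γ}: its best feasible assignment gives total 435.
Compare {D-α, D-β, D-γ}: its best feasible assignment gives total 498.
Every other set of open sites that can feasibly serve all demand totals ≥ 435 even under its best assignment. Minimum: 380.

380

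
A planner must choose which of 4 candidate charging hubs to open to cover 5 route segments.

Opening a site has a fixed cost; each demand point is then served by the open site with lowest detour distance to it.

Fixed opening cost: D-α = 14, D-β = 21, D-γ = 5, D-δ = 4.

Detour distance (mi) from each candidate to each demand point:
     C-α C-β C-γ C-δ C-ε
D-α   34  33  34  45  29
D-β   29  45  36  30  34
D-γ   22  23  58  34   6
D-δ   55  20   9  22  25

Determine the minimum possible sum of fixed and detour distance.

88

Open {D-γ, D-δ}: assign each demand point to its cheapest open site.
  C-α→D-γ 22, C-β→D-δ 20, C-γ→D-δ 9, C-δ→D-δ 22, C-ε→D-γ 6
  detour distance 79, fixed 9 → total 88.
Compare {D-α, D-γ, D-δ}: detour distance 79 + fixed 23 = 102.
Compare {D-β, D-γ, D-δ}: detour distance 79 + fixed 30 = 109.
Compare {D-α, D-β, D-γ, D-δ}: detour distance 79 + fixed 44 = 123.
All other subsets cost ≥ 102. Minimum total cost: 88.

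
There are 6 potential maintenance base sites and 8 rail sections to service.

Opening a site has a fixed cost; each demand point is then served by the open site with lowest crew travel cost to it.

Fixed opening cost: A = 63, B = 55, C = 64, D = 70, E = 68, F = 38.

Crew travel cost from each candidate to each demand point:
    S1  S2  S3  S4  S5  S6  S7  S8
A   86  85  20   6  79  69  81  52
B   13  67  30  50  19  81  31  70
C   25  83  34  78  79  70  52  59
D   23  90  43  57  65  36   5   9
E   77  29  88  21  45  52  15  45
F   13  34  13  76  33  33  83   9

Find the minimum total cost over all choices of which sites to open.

Open {E, F}: assign each demand point to its cheapest open site.
  S1→F 13, S2→E 29, S3→F 13, S4→E 21, S5→F 33, S6→F 33, S7→E 15, S8→F 9
  crew travel cost 166, fixed 106 → total 272.
Compare {B, F}: crew travel cost 202 + fixed 93 = 295.
Compare {D, F}: crew travel cost 197 + fixed 108 = 305.
Compare {B, E, F}: crew travel cost 152 + fixed 161 = 313.
All other subsets cost ≥ 295. Minimum total cost: 272.

272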